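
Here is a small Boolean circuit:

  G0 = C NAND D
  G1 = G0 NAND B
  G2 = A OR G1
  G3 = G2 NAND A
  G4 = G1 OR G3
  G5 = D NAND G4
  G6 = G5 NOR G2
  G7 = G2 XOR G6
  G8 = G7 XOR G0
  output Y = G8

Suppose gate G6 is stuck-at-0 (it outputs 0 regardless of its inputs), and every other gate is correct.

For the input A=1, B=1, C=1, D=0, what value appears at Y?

0

Propagate with G6 forced: G0=1, G1=0, G2=1, G3=0, G4=0, G5=1, G6=0 [stuck-at-0], G7=1, G8=0.
So Y = 0. (Same as the fault-free value — the fault is masked on this input.)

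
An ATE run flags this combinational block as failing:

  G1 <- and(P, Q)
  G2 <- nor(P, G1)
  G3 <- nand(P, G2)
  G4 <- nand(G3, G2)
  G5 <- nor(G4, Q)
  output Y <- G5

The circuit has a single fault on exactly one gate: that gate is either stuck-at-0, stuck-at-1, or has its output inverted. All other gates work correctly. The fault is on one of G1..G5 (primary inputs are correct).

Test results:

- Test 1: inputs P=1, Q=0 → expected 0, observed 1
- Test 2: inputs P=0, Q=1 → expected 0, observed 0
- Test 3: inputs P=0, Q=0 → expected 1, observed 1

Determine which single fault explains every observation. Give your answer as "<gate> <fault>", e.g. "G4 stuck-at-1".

Fault-free values for test 1 (P=1, Q=0): G1=0, G2=0, G3=1, G4=1, G5=0, giving Y=0. Observed 1.
Test 1: faults giving observed 1 are {G4 stuck-at-0, G4 inverted output, G5 stuck-at-1, G5 inverted output}.
Test 2 (P=0, Q=1): fault-free G1=0, G2=1, G3=1, G4=0, G5=0 → 0; observed 0. Eliminates G5 stuck-at-1, G5 inverted output.
Test 3 (P=0, Q=0): fault-free G1=0, G2=1, G3=1, G4=0, G5=1 → 1; observed 1. Eliminates G4 inverted output.
Only G4 stuck-at-0 is consistent with every test.

G4 stuck-at-0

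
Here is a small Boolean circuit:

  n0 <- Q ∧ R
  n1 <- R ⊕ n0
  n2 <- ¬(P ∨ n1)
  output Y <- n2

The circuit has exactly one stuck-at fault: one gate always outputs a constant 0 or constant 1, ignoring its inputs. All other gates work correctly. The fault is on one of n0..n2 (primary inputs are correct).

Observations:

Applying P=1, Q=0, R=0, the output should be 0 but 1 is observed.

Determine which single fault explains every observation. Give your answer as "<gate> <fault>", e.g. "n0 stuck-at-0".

Fault-free values for test 1 (P=1, Q=0, R=0): n0=0, n1=0, n2=0, giving Y=0. Observed 1.
Test 1: faults giving observed 1 are {n2 stuck-at-1}.
Only n2 stuck-at-1 is consistent with every test.

n2 stuck-at-1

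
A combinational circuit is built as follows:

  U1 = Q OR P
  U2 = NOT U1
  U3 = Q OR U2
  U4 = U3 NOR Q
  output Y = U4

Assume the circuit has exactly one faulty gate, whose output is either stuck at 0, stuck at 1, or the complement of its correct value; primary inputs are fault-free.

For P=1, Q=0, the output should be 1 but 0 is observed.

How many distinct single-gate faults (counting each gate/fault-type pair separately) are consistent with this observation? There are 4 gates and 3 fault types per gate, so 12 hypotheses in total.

Fault-free: U1=1, U2=0, U3=0, U4=1 → 1. Observed 0.
  U1 stuck-at-0: output 0 ✓
  U1 stuck-at-1: output 1 ✗
  U1 inverted output: output 0 ✓
  U2 stuck-at-0: output 1 ✗
  U2 stuck-at-1: output 0 ✓
  U2 inverted output: output 0 ✓
  U3 stuck-at-0: output 1 ✗
  U3 stuck-at-1: output 0 ✓
  U3 inverted output: output 0 ✓
  U4 stuck-at-0: output 0 ✓
  U4 stuck-at-1: output 1 ✗
  U4 inverted output: output 0 ✓
Consistent faults: {U1 stuck-at-0, U1 inverted output, U2 stuck-at-1, U2 inverted output, U3 stuck-at-1, U3 inverted output, U4 stuck-at-0, U4 inverted output} — 8 in all.

8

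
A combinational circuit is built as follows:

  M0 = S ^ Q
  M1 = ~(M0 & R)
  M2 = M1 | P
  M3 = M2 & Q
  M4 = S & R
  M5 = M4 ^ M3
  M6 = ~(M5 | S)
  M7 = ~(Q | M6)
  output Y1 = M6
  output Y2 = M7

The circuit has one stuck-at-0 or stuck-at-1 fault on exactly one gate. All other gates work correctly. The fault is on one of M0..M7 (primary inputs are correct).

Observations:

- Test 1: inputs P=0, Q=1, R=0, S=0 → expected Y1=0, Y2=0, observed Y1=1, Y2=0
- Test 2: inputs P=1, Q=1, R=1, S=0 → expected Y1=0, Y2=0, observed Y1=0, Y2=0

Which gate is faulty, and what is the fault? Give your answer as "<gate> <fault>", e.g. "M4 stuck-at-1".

M1 stuck-at-0

Fault-free values for test 1 (P=0, Q=1, R=0, S=0): M0=1, M1=1, M2=1, M3=1, M4=0, M5=1, M6=0, M7=0, giving Y1=0, Y2=0. Observed Y1=1, Y2=0.
Test 1: faults giving observed Y1=1, Y2=0 are {M1 stuck-at-0, M2 stuck-at-0, M3 stuck-at-0, M4 stuck-at-1, M5 stuck-at-0, M6 stuck-at-1}.
Test 2 (P=1, Q=1, R=1, S=0): fault-free M0=1, M1=0, M2=1, M3=1, M4=0, M5=1, M6=0, M7=0 → Y1=0, Y2=0; observed Y1=0, Y2=0. Eliminates M2 stuck-at-0, M3 stuck-at-0, M4 stuck-at-1, M5 stuck-at-0, M6 stuck-at-1.
Only M1 stuck-at-0 is consistent with every test.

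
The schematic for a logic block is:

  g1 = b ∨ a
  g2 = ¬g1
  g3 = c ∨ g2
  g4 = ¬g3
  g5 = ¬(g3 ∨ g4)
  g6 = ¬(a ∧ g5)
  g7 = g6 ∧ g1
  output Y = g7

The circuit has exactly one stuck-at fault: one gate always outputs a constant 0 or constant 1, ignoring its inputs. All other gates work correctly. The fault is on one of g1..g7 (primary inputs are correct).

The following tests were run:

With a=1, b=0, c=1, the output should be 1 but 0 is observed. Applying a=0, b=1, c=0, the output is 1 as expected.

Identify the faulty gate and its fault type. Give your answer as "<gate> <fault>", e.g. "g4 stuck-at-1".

g5 stuck-at-1

Fault-free values for test 1 (a=1, b=0, c=1): g1=1, g2=0, g3=1, g4=0, g5=0, g6=1, g7=1, giving Y=1. Observed 0.
Test 1: faults giving observed 0 are {g1 stuck-at-0, g5 stuck-at-1, g6 stuck-at-0, g7 stuck-at-0}.
Test 2 (a=0, b=1, c=0): fault-free g1=1, g2=0, g3=0, g4=1, g5=0, g6=1, g7=1 → 1; observed 1. Eliminates g1 stuck-at-0, g6 stuck-at-0, g7 stuck-at-0.
Only g5 stuck-at-1 is consistent with every test.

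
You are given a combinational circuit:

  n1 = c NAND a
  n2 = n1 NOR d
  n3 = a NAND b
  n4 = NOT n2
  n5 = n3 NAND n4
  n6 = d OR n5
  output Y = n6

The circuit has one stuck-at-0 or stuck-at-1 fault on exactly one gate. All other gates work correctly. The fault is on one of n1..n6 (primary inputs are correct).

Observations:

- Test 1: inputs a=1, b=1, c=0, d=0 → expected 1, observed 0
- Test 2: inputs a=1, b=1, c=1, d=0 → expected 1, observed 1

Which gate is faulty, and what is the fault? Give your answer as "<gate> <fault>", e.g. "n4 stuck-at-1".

Fault-free values for test 1 (a=1, b=1, c=0, d=0): n1=1, n2=0, n3=0, n4=1, n5=1, n6=1, giving Y=1. Observed 0.
Test 1: faults giving observed 0 are {n3 stuck-at-1, n5 stuck-at-0, n6 stuck-at-0}.
Test 2 (a=1, b=1, c=1, d=0): fault-free n1=0, n2=1, n3=0, n4=0, n5=1, n6=1 → 1; observed 1. Eliminates n5 stuck-at-0, n6 stuck-at-0.
Only n3 stuck-at-1 is consistent with every test.

n3 stuck-at-1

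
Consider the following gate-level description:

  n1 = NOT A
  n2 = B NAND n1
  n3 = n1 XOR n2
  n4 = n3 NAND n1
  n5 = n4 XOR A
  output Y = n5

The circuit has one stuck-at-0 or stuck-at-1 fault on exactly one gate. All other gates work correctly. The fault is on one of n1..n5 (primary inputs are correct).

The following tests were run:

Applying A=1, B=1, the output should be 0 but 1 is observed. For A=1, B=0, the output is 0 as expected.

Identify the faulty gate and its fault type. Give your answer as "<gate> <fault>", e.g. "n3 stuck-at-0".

n1 stuck-at-1

Fault-free values for test 1 (A=1, B=1): n1=0, n2=1, n3=1, n4=1, n5=0, giving Y=0. Observed 1.
Test 1: faults giving observed 1 are {n1 stuck-at-1, n4 stuck-at-0, n5 stuck-at-1}.
Test 2 (A=1, B=0): fault-free n1=0, n2=1, n3=1, n4=1, n5=0 → 0; observed 0. Eliminates n4 stuck-at-0, n5 stuck-at-1.
Only n1 stuck-at-1 is consistent with every test.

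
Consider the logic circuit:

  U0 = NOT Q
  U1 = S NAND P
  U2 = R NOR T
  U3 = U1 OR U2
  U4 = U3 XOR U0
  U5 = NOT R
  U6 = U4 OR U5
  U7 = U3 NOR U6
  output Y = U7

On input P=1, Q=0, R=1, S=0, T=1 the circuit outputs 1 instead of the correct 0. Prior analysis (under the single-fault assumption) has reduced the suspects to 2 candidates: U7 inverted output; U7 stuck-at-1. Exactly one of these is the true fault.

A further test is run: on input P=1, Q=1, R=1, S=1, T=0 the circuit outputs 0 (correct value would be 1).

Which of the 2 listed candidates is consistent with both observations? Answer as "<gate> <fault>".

U7 inverted output

Evaluate each candidate on input P=1, Q=1, R=1, S=1, T=0:
  U7 inverted output: U0=0, U1=0, U2=0, U3=0, U4=0, U5=0, U6=0, U7=0 [inverted output] → 0 — matches
  U7 stuck-at-1: U0=0, U1=0, U2=0, U3=0, U4=0, U5=0, U6=0, U7=1 [stuck-at-1] → 1 — eliminated
Only U7 inverted output reproduces the observed 0.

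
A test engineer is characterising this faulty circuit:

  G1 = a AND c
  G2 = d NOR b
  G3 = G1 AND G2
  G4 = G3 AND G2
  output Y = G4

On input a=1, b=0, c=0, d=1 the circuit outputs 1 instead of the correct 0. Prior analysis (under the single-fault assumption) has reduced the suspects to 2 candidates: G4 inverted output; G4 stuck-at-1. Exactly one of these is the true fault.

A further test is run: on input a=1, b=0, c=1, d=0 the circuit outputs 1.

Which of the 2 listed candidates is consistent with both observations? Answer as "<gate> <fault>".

Evaluate each candidate on input a=1, b=0, c=1, d=0:
  G4 inverted output: G1=1, G2=1, G3=1, G4=0 [inverted output] → 0 — eliminated
  G4 stuck-at-1: G1=1, G2=1, G3=1, G4=1 [stuck-at-1] → 1 — matches
Only G4 stuck-at-1 reproduces the observed 1.

G4 stuck-at-1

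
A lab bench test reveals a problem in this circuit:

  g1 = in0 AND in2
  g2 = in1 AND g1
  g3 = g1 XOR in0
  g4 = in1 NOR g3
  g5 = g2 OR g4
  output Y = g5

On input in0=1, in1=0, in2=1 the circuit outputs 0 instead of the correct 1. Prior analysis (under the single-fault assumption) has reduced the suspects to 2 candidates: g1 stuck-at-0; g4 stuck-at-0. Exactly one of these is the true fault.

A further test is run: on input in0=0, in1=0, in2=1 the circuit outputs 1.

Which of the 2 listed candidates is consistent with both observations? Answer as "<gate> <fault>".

Evaluate each candidate on input in0=0, in1=0, in2=1:
  g1 stuck-at-0: g1=0 [stuck-at-0], g2=0, g3=0, g4=1, g5=1 → 1 — matches
  g4 stuck-at-0: g1=0, g2=0, g3=0, g4=0 [stuck-at-0], g5=0 → 0 — eliminated
Only g1 stuck-at-0 reproduces the observed 1.

g1 stuck-at-0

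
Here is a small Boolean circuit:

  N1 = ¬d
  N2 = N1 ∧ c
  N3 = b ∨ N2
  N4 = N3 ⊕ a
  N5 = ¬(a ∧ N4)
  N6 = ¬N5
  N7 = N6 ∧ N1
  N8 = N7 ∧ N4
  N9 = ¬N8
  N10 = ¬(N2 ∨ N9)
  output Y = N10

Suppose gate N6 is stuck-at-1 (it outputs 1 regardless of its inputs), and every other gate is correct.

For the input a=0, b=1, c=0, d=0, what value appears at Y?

1

Propagate with N6 forced: N1=1, N2=0, N3=1, N4=1, N5=1, N6=1 [stuck-at-1], N7=1, N8=1, N9=0, N10=1.
So Y = 1. (Without the fault it would be 0.)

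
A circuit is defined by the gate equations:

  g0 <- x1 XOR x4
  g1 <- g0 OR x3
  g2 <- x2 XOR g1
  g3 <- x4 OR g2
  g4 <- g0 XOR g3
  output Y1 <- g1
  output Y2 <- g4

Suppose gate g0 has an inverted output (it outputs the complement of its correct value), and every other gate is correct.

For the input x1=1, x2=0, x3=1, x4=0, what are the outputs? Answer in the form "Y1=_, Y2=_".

Y1=1, Y2=1

Propagate with g0 forced: g0=0 [inverted output], g1=1, g2=1, g3=1, g4=1.
So the outputs are Y1=1, Y2=1. (Without the fault they would be Y1=1, Y2=0.)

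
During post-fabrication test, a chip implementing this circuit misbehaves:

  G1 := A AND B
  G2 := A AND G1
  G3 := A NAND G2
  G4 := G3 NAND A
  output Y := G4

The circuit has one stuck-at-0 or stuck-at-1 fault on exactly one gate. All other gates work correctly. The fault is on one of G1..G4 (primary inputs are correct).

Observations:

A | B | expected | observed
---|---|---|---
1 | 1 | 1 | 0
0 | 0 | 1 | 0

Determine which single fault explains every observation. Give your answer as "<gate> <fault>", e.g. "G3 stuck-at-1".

G4 stuck-at-0

Fault-free values for test 1 (A=1, B=1): G1=1, G2=1, G3=0, G4=1, giving Y=1. Observed 0.
Test 1: faults giving observed 0 are {G1 stuck-at-0, G2 stuck-at-0, G3 stuck-at-1, G4 stuck-at-0}.
Test 2 (A=0, B=0): fault-free G1=0, G2=0, G3=1, G4=1 → 1; observed 0. Eliminates G1 stuck-at-0, G2 stuck-at-0, G3 stuck-at-1.
Only G4 stuck-at-0 is consistent with every test.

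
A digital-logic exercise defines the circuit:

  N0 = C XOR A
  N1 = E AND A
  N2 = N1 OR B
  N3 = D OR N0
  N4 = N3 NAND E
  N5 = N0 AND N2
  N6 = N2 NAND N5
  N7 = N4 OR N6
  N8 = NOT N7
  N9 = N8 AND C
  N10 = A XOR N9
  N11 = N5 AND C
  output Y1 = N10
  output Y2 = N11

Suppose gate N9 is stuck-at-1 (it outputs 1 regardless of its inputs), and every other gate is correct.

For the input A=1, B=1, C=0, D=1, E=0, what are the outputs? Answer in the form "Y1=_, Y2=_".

Propagate with N9 forced: N0=1, N1=0, N2=1, N3=1, N4=1, N5=1, N6=0, N7=1, N8=0, N9=1 [stuck-at-1], N10=0, N11=0.
So the outputs are Y1=0, Y2=0. (Without the fault they would be Y1=1, Y2=0.)

Y1=0, Y2=0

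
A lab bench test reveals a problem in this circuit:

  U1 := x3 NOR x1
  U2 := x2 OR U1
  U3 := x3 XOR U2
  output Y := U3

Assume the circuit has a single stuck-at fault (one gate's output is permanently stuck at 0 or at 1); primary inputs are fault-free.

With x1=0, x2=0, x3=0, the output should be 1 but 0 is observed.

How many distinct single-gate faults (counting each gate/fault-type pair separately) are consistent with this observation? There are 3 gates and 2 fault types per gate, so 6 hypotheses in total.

3

Fault-free: U1=1, U2=1, U3=1 → 1. Observed 0.
  U1 stuck-at-0: output 0 ✓
  U1 stuck-at-1: output 1 ✗
  U2 stuck-at-0: output 0 ✓
  U2 stuck-at-1: output 1 ✗
  U3 stuck-at-0: output 0 ✓
  U3 stuck-at-1: output 1 ✗
Consistent faults: {U1 stuck-at-0, U2 stuck-at-0, U3 stuck-at-0} — 3 in all.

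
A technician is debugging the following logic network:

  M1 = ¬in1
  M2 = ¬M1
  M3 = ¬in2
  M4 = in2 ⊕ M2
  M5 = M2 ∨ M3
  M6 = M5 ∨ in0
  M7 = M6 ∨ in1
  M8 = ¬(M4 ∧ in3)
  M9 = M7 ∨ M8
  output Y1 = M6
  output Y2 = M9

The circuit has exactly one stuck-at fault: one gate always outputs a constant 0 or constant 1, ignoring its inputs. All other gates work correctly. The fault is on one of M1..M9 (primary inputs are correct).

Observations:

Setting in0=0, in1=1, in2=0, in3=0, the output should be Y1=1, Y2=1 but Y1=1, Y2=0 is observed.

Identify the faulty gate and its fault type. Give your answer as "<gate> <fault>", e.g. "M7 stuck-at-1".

M9 stuck-at-0

Fault-free values for test 1 (in0=0, in1=1, in2=0, in3=0): M1=0, M2=1, M3=1, M4=1, M5=1, M6=1, M7=1, M8=1, M9=1, giving Y1=1, Y2=1. Observed Y1=1, Y2=0.
Test 1: faults giving observed Y1=1, Y2=0 are {M9 stuck-at-0}.
Only M9 stuck-at-0 is consistent with every test.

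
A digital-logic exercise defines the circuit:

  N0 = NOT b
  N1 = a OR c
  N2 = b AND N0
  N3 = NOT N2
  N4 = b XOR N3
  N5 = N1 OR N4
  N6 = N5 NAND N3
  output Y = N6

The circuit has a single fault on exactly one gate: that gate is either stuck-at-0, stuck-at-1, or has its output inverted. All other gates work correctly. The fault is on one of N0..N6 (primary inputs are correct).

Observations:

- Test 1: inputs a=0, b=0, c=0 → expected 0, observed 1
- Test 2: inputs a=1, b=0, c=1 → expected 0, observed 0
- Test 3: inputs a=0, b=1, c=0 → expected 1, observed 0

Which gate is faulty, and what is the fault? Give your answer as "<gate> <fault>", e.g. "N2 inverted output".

N4 inverted output

Fault-free values for test 1 (a=0, b=0, c=0): N0=1, N1=0, N2=0, N3=1, N4=1, N5=1, N6=0, giving Y=0. Observed 1.
Test 1: faults giving observed 1 are {N2 stuck-at-1, N2 inverted output, N3 stuck-at-0, N3 inverted output, N4 stuck-at-0, N4 inverted output, N5 stuck-at-0, N5 inverted output, N6 stuck-at-1, N6 inverted output}.
Test 2 (a=1, b=0, c=1): fault-free N0=1, N1=1, N2=0, N3=1, N4=1, N5=1, N6=0 → 0; observed 0. Eliminates N2 stuck-at-1, N2 inverted output, N3 stuck-at-0, N3 inverted output, N5 stuck-at-0, N5 inverted output, N6 stuck-at-1, N6 inverted output.
Test 3 (a=0, b=1, c=0): fault-free N0=0, N1=0, N2=0, N3=1, N4=0, N5=0, N6=1 → 1; observed 0. Eliminates N4 stuck-at-0.
Only N4 inverted output is consistent with every test.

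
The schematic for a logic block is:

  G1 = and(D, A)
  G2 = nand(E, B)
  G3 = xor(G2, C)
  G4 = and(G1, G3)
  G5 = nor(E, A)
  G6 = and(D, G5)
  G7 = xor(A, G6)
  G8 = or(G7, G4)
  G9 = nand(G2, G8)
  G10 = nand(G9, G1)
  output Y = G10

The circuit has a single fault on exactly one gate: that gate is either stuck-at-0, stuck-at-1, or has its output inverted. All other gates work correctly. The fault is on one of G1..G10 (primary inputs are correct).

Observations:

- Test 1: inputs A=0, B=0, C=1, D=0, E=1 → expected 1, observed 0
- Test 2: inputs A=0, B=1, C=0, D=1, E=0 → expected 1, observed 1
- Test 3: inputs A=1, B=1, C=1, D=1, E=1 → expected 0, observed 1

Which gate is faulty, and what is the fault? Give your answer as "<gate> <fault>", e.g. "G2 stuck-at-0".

Fault-free values for test 1 (A=0, B=0, C=1, D=0, E=1): G1=0, G2=1, G3=0, G4=0, G5=0, G6=0, G7=0, G8=0, G9=1, G10=1, giving Y=1. Observed 0.
Test 1: faults giving observed 0 are {G1 stuck-at-1, G1 inverted output, G10 stuck-at-0, G10 inverted output}.
Test 2 (A=0, B=1, C=0, D=1, E=0): fault-free G1=0, G2=1, G3=1, G4=0, G5=1, G6=1, G7=1, G8=1, G9=0, G10=1 → 1; observed 1. Eliminates G10 stuck-at-0, G10 inverted output.
Test 3 (A=1, B=1, C=1, D=1, E=1): fault-free G1=1, G2=0, G3=1, G4=1, G5=0, G6=0, G7=1, G8=1, G9=1, G10=0 → 0; observed 1. Eliminates G1 stuck-at-1.
Only G1 inverted output is consistent with every test.

G1 inverted output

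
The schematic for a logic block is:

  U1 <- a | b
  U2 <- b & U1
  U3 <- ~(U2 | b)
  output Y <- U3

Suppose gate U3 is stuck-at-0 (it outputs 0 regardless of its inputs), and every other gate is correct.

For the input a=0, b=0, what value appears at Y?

0

Propagate with U3 forced: U1=0, U2=0, U3=0 [stuck-at-0].
So Y = 0. (Without the fault it would be 1.)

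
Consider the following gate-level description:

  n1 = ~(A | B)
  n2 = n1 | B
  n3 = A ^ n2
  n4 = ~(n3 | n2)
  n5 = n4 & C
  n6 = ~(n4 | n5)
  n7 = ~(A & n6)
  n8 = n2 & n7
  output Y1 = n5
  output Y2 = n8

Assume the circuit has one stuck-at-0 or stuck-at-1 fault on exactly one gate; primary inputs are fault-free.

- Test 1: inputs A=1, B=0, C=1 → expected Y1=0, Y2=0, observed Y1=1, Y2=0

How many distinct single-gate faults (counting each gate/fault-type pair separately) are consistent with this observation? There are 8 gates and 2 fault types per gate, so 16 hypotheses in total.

Fault-free: n1=0, n2=0, n3=1, n4=0, n5=0, n6=1, n7=0, n8=0 → Y1=0, Y2=0. Observed Y1=1, Y2=0.
  n1: none of the 2 fault types match ✗
  n2: none of the 2 fault types match ✗
  n3: stuck-at-0 ✓; others ✗
  n4: stuck-at-1 ✓; others ✗
  n5: stuck-at-1 ✓; others ✗
  n6: none of the 2 fault types match ✗
  n7: none of the 2 fault types match ✗
  n8: none of the 2 fault types match ✗
Consistent faults: {n3 stuck-at-0, n4 stuck-at-1, n5 stuck-at-1} — 3 in all.

3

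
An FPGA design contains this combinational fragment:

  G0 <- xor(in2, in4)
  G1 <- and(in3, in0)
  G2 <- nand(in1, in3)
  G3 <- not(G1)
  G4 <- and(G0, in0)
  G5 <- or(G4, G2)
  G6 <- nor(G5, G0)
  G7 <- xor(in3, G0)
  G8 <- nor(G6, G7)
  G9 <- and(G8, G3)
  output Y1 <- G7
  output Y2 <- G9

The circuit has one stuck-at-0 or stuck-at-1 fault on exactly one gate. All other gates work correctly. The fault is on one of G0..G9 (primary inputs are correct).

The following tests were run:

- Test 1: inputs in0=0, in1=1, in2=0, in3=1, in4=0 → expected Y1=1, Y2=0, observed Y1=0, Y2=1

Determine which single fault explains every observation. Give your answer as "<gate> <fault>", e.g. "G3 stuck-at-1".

Fault-free values for test 1 (in0=0, in1=1, in2=0, in3=1, in4=0): G0=0, G1=0, G2=0, G3=1, G4=0, G5=0, G6=1, G7=1, G8=0, G9=0, giving Y1=1, Y2=0. Observed Y1=0, Y2=1.
Test 1: faults giving observed Y1=0, Y2=1 are {G0 stuck-at-1}.
Only G0 stuck-at-1 is consistent with every test.

G0 stuck-at-1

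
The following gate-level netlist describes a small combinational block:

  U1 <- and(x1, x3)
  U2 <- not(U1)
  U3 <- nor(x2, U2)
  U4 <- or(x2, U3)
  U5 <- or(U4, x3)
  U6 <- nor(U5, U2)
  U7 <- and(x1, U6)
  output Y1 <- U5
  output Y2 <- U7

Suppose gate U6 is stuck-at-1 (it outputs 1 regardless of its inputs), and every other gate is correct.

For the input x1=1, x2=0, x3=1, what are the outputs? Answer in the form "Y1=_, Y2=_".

Propagate with U6 forced: U1=1, U2=0, U3=1, U4=1, U5=1, U6=1 [stuck-at-1], U7=1.
So the outputs are Y1=1, Y2=1. (Without the fault they would be Y1=1, Y2=0.)

Y1=1, Y2=1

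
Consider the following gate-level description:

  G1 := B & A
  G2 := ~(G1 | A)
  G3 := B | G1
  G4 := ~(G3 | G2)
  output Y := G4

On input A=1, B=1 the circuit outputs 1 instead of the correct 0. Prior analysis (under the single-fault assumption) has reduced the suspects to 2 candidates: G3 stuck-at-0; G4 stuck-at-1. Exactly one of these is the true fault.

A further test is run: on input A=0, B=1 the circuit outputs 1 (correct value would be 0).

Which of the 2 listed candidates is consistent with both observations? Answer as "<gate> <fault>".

Evaluate each candidate on input A=0, B=1:
  G3 stuck-at-0: G1=0, G2=1, G3=0 [stuck-at-0], G4=0 → 0 — eliminated
  G4 stuck-at-1: G1=0, G2=1, G3=1, G4=1 [stuck-at-1] → 1 — matches
Only G4 stuck-at-1 reproduces the observed 1.

G4 stuck-at-1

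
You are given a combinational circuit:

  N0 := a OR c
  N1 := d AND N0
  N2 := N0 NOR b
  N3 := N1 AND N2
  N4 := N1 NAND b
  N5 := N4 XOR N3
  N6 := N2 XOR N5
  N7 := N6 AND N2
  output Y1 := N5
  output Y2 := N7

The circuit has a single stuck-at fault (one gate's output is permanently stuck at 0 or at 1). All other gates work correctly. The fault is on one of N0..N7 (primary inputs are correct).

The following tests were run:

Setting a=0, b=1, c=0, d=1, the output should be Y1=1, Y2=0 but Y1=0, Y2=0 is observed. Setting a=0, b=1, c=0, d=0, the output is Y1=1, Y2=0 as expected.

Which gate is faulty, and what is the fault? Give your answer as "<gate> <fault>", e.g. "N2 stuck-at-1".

N0 stuck-at-1

Fault-free values for test 1 (a=0, b=1, c=0, d=1): N0=0, N1=0, N2=0, N3=0, N4=1, N5=1, N6=1, N7=0, giving Y1=1, Y2=0. Observed Y1=0, Y2=0.
Test 1: faults giving observed Y1=0, Y2=0 are {N0 stuck-at-1, N1 stuck-at-1, N3 stuck-at-1, N4 stuck-at-0, N5 stuck-at-0}.
Test 2 (a=0, b=1, c=0, d=0): fault-free N0=0, N1=0, N2=0, N3=0, N4=1, N5=1, N6=1, N7=0 → Y1=1, Y2=0; observed Y1=1, Y2=0. Eliminates N1 stuck-at-1, N3 stuck-at-1, N4 stuck-at-0, N5 stuck-at-0.
Only N0 stuck-at-1 is consistent with every test.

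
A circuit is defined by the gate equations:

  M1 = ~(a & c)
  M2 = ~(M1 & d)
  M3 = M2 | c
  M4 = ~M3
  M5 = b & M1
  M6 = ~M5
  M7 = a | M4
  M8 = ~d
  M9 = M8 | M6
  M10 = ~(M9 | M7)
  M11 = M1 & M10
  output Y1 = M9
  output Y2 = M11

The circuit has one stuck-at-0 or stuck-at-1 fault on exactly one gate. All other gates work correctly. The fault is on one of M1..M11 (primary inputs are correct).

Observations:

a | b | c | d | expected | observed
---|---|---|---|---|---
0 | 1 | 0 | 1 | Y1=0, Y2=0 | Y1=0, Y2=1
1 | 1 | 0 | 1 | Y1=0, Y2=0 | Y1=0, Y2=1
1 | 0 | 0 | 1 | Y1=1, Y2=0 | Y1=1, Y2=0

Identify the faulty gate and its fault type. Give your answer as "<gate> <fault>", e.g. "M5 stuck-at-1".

Fault-free values for test 1 (a=0, b=1, c=0, d=1): M1=1, M2=0, M3=0, M4=1, M5=1, M6=0, M7=1, M8=0, M9=0, M10=0, M11=0, giving Y1=0, Y2=0. Observed Y1=0, Y2=1.
Test 1: faults giving observed Y1=0, Y2=1 are {M2 stuck-at-1, M3 stuck-at-1, M4 stuck-at-0, M7 stuck-at-0, M10 stuck-at-1, M11 stuck-at-1}.
Test 2 (a=1, b=1, c=0, d=1): fault-free M1=1, M2=0, M3=0, M4=1, M5=1, M6=0, M7=1, M8=0, M9=0, M10=0, M11=0 → Y1=0, Y2=0; observed Y1=0, Y2=1. Eliminates M2 stuck-at-1, M3 stuck-at-1, M4 stuck-at-0.
Test 3 (a=1, b=0, c=0, d=1): fault-free M1=1, M2=0, M3=0, M4=1, M5=0, M6=1, M7=1, M8=0, M9=1, M10=0, M11=0 → Y1=1, Y2=0; observed Y1=1, Y2=0. Eliminates M10 stuck-at-1, M11 stuck-at-1.
Only M7 stuck-at-0 is consistent with every test.

M7 stuck-at-0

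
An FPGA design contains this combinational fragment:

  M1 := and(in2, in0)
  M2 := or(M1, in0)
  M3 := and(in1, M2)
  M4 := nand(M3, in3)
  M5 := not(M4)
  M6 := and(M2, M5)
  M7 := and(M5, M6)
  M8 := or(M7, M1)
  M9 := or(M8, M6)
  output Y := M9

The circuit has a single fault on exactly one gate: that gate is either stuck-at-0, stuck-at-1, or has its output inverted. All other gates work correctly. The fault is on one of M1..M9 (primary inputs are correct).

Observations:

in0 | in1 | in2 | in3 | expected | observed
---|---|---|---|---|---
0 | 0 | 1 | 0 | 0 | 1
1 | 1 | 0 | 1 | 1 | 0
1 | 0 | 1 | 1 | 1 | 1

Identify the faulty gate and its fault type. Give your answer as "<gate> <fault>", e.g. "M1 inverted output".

Fault-free values for test 1 (in0=0, in1=0, in2=1, in3=0): M1=0, M2=0, M3=0, M4=1, M5=0, M6=0, M7=0, M8=0, M9=0, giving Y=0. Observed 1.
Test 1: faults giving observed 1 are {M1 stuck-at-1, M1 inverted output, M6 stuck-at-1, M6 inverted output, M7 stuck-at-1, M7 inverted output, M8 stuck-at-1, M8 inverted output, M9 stuck-at-1, M9 inverted output}.
Test 2 (in0=1, in1=1, in2=0, in3=1): fault-free M1=0, M2=1, M3=1, M4=0, M5=1, M6=1, M7=1, M8=1, M9=1 → 1; observed 0. Eliminates M1 stuck-at-1, M1 inverted output, M6 stuck-at-1, M7 stuck-at-1, M7 inverted output, M8 stuck-at-1, M8 inverted output, M9 stuck-at-1.
Test 3 (in0=1, in1=0, in2=1, in3=1): fault-free M1=1, M2=1, M3=0, M4=1, M5=0, M6=0, M7=0, M8=1, M9=1 → 1; observed 1. Eliminates M9 inverted output.
Only M6 inverted output is consistent with every test.

M6 inverted output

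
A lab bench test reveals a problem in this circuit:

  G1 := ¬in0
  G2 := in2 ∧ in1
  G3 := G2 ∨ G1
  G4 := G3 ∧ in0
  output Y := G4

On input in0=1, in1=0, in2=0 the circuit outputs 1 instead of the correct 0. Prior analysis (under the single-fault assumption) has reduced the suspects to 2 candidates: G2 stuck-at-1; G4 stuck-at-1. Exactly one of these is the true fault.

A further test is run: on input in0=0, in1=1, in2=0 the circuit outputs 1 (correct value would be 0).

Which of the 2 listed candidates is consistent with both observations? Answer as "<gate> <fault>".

G4 stuck-at-1

Evaluate each candidate on input in0=0, in1=1, in2=0:
  G2 stuck-at-1: G1=1, G2=1 [stuck-at-1], G3=1, G4=0 → 0 — eliminated
  G4 stuck-at-1: G1=1, G2=0, G3=1, G4=1 [stuck-at-1] → 1 — matches
Only G4 stuck-at-1 reproduces the observed 1.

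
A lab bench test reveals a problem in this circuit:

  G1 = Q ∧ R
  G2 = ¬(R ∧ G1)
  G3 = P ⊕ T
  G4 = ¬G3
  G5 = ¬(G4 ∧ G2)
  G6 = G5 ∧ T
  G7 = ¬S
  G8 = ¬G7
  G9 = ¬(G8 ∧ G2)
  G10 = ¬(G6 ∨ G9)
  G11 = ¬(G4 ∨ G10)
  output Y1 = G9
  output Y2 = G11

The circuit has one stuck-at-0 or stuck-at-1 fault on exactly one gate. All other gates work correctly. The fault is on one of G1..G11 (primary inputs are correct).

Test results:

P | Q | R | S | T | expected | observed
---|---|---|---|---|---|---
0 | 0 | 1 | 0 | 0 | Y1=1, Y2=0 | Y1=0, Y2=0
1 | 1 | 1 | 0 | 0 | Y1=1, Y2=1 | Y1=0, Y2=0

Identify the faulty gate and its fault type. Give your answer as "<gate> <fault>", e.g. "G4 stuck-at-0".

G9 stuck-at-0

Fault-free values for test 1 (P=0, Q=0, R=1, S=0, T=0): G1=0, G2=1, G3=0, G4=1, G5=0, G6=0, G7=1, G8=0, G9=1, G10=0, G11=0, giving Y1=1, Y2=0. Observed Y1=0, Y2=0.
Test 1: faults giving observed Y1=0, Y2=0 are {G7 stuck-at-0, G8 stuck-at-1, G9 stuck-at-0}.
Test 2 (P=1, Q=1, R=1, S=0, T=0): fault-free G1=1, G2=0, G3=1, G4=0, G5=1, G6=0, G7=1, G8=0, G9=1, G10=0, G11=1 → Y1=1, Y2=1; observed Y1=0, Y2=0. Eliminates G7 stuck-at-0, G8 stuck-at-1.
Only G9 stuck-at-0 is consistent with every test.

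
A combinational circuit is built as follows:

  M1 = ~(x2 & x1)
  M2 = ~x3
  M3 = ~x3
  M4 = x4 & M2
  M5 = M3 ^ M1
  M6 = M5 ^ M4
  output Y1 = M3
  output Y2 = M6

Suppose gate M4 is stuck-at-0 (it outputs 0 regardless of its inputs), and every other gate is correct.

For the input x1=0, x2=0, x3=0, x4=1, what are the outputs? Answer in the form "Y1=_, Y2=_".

Propagate with M4 forced: M1=1, M2=1, M3=1, M4=0 [stuck-at-0], M5=0, M6=0.
So the outputs are Y1=1, Y2=0. (Without the fault they would be Y1=1, Y2=1.)

Y1=1, Y2=0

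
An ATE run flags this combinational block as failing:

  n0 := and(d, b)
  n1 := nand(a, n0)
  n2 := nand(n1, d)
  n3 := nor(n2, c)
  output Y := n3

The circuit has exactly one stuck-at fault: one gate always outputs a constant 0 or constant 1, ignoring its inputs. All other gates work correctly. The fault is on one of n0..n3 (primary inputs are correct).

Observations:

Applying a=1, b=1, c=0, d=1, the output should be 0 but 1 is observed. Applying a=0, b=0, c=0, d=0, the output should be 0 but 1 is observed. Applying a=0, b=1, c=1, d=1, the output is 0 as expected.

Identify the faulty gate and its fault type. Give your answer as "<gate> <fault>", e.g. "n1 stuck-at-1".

Fault-free values for test 1 (a=1, b=1, c=0, d=1): n0=1, n1=0, n2=1, n3=0, giving Y=0. Observed 1.
Test 1: faults giving observed 1 are {n0 stuck-at-0, n1 stuck-at-1, n2 stuck-at-0, n3 stuck-at-1}.
Test 2 (a=0, b=0, c=0, d=0): fault-free n0=0, n1=1, n2=1, n3=0 → 0; observed 1. Eliminates n0 stuck-at-0, n1 stuck-at-1.
Test 3 (a=0, b=1, c=1, d=1): fault-free n0=1, n1=1, n2=0, n3=0 → 0; observed 0. Eliminates n3 stuck-at-1.
Only n2 stuck-at-0 is consistent with every test.

n2 stuck-at-0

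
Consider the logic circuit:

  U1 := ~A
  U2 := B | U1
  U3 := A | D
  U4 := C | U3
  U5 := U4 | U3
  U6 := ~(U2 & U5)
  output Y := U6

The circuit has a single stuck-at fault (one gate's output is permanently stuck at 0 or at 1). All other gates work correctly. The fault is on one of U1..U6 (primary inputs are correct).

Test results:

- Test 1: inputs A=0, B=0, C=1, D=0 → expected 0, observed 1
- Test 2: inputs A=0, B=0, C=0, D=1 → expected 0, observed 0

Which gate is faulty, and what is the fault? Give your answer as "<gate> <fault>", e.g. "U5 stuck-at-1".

U4 stuck-at-0

Fault-free values for test 1 (A=0, B=0, C=1, D=0): U1=1, U2=1, U3=0, U4=1, U5=1, U6=0, giving Y=0. Observed 1.
Test 1: faults giving observed 1 are {U1 stuck-at-0, U2 stuck-at-0, U4 stuck-at-0, U5 stuck-at-0, U6 stuck-at-1}.
Test 2 (A=0, B=0, C=0, D=1): fault-free U1=1, U2=1, U3=1, U4=1, U5=1, U6=0 → 0; observed 0. Eliminates U1 stuck-at-0, U2 stuck-at-0, U5 stuck-at-0, U6 stuck-at-1.
Only U4 stuck-at-0 is consistent with every test.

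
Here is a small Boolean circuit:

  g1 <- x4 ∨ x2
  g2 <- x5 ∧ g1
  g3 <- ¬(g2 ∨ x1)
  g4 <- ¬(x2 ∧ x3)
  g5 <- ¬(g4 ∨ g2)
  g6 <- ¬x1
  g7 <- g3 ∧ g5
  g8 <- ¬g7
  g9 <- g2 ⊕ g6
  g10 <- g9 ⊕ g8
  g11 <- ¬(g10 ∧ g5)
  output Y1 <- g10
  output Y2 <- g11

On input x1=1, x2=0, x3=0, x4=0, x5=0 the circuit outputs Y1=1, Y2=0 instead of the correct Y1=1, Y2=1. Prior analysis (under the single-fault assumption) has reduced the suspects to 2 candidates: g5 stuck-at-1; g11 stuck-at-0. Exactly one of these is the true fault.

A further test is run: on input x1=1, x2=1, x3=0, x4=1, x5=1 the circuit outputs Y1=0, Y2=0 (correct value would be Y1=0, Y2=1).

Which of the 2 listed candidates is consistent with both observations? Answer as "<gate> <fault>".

Evaluate each candidate on input x1=1, x2=1, x3=0, x4=1, x5=1:
  g5 stuck-at-1: g1=1, g2=1, g3=0, g4=1, g5=1 [stuck-at-1], g6=0, g7=0, g8=1, g9=1, g10=0, g11=1 → Y1=0, Y2=1 — eliminated
  g11 stuck-at-0: g1=1, g2=1, g3=0, g4=1, g5=0, g6=0, g7=0, g8=1, g9=1, g10=0, g11=0 [stuck-at-0] → Y1=0, Y2=0 — matches
Only g11 stuck-at-0 reproduces the observed Y1=0, Y2=0.

g11 stuck-at-0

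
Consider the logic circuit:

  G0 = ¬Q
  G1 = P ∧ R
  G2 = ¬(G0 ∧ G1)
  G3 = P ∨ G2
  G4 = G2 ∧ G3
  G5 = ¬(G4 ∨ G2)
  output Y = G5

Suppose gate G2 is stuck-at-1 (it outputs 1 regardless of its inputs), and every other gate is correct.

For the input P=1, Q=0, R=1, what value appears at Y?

Propagate with G2 forced: G0=1, G1=1, G2=1 [stuck-at-1], G3=1, G4=1, G5=0.
So Y = 0. (Without the fault it would be 1.)

0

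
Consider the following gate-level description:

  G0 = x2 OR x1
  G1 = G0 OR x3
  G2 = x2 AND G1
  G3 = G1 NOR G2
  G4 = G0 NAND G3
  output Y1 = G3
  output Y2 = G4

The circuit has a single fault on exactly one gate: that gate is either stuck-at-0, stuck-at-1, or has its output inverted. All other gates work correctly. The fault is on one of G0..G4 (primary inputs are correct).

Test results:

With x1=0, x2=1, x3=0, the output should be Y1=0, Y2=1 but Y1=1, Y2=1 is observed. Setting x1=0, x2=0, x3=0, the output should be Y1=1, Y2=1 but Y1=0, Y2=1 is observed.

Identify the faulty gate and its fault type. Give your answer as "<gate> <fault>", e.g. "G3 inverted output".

G0 inverted output

Fault-free values for test 1 (x1=0, x2=1, x3=0): G0=1, G1=1, G2=1, G3=0, G4=1, giving Y1=0, Y2=1. Observed Y1=1, Y2=1.
Test 1: faults giving observed Y1=1, Y2=1 are {G0 stuck-at-0, G0 inverted output}.
Test 2 (x1=0, x2=0, x3=0): fault-free G0=0, G1=0, G2=0, G3=1, G4=1 → Y1=1, Y2=1; observed Y1=0, Y2=1. Eliminates G0 stuck-at-0.
Only G0 inverted output is consistent with every test.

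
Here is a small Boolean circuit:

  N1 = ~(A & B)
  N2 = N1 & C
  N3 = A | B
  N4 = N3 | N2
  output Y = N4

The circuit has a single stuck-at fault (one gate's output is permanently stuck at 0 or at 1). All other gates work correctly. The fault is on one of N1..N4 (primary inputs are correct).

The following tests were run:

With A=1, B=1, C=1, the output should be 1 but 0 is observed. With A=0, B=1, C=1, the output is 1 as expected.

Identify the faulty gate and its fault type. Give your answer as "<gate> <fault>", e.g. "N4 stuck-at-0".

Fault-free values for test 1 (A=1, B=1, C=1): N1=0, N2=0, N3=1, N4=1, giving Y=1. Observed 0.
Test 1: faults giving observed 0 are {N3 stuck-at-0, N4 stuck-at-0}.
Test 2 (A=0, B=1, C=1): fault-free N1=1, N2=1, N3=1, N4=1 → 1; observed 1. Eliminates N4 stuck-at-0.
Only N3 stuck-at-0 is consistent with every test.

N3 stuck-at-0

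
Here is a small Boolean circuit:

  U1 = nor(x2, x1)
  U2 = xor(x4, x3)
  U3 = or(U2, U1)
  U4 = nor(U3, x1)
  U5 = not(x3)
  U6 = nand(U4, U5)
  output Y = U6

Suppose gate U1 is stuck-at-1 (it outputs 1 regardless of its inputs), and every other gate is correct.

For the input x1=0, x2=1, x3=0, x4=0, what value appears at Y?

Propagate with U1 forced: U1=1 [stuck-at-1], U2=0, U3=1, U4=0, U5=1, U6=1.
So Y = 1. (Without the fault it would be 0.)

1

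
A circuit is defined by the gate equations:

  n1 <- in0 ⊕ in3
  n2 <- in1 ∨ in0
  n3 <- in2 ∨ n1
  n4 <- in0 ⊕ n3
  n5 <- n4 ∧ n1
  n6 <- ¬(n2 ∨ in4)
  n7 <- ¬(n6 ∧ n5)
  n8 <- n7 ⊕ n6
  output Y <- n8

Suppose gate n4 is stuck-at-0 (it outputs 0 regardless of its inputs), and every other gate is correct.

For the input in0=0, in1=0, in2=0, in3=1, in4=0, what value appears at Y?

0

Propagate with n4 forced: n1=1, n2=0, n3=1, n4=0 [stuck-at-0], n5=0, n6=1, n7=1, n8=0.
So Y = 0. (Without the fault it would be 1.)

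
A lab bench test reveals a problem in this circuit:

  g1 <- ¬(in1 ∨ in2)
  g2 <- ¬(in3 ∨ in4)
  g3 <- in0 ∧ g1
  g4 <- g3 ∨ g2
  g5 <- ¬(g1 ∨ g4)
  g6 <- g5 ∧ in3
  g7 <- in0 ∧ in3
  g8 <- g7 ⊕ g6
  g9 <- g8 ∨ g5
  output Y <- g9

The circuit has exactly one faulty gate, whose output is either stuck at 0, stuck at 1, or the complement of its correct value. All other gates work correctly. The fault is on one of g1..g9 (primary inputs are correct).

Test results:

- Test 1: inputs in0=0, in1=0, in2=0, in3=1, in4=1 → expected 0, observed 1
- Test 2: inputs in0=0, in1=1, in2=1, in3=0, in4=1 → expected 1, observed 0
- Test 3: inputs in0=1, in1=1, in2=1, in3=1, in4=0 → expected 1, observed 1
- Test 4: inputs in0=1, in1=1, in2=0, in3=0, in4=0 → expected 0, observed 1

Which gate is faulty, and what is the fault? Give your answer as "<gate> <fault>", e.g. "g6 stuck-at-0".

Fault-free values for test 1 (in0=0, in1=0, in2=0, in3=1, in4=1): g1=1, g2=0, g3=0, g4=0, g5=0, g6=0, g7=0, g8=0, g9=0, giving Y=0. Observed 1.
Test 1: faults giving observed 1 are {g1 stuck-at-0, g1 inverted output, g5 stuck-at-1, g5 inverted output, g6 stuck-at-1, g6 inverted output, g7 stuck-at-1, g7 inverted output, g8 stuck-at-1, g8 inverted output, g9 stuck-at-1, g9 inverted output}.
Test 2 (in0=0, in1=1, in2=1, in3=0, in4=1): fault-free g1=0, g2=0, g3=0, g4=0, g5=1, g6=0, g7=0, g8=0, g9=1 → 1; observed 0. Eliminates g1 stuck-at-0, g5 stuck-at-1, g6 stuck-at-1, g6 inverted output, g7 stuck-at-1, g7 inverted output, g8 stuck-at-1, g8 inverted output, g9 stuck-at-1.
Test 3 (in0=1, in1=1, in2=1, in3=1, in4=0): fault-free g1=0, g2=0, g3=0, g4=0, g5=1, g6=1, g7=1, g8=0, g9=1 → 1; observed 1. Eliminates g9 inverted output.
Test 4 (in0=1, in1=1, in2=0, in3=0, in4=0): fault-free g1=0, g2=1, g3=0, g4=1, g5=0, g6=0, g7=0, g8=0, g9=0 → 0; observed 1. Eliminates g1 inverted output.
Only g5 inverted output is consistent with every test.

g5 inverted output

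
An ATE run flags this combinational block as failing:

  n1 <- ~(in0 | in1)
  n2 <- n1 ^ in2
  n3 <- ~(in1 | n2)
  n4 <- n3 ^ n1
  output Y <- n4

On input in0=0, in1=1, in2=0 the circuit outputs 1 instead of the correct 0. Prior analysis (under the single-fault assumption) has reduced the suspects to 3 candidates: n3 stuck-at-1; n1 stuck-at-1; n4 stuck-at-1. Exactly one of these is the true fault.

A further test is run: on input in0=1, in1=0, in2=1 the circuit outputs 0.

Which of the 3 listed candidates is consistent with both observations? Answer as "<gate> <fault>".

Evaluate each candidate on input in0=1, in1=0, in2=1:
  n3 stuck-at-1: n1=0, n2=1, n3=1 [stuck-at-1], n4=1 → 1 — eliminated
  n1 stuck-at-1: n1=1 [stuck-at-1], n2=0, n3=1, n4=0 → 0 — matches
  n4 stuck-at-1: n1=0, n2=1, n3=0, n4=1 [stuck-at-1] → 1 — eliminated
Only n1 stuck-at-1 reproduces the observed 0.

n1 stuck-at-1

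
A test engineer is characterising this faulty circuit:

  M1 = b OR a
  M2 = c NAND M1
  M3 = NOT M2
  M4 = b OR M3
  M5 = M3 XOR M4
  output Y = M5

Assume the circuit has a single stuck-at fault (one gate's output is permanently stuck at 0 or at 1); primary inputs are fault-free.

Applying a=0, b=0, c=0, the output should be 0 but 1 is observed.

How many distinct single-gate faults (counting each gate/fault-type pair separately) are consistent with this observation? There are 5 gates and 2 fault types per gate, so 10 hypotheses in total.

Fault-free: M1=0, M2=1, M3=0, M4=0, M5=0 → 0. Observed 1.
  M1 stuck-at-0: output 0 ✗
  M1 stuck-at-1: output 0 ✗
  M2 stuck-at-0: output 0 ✗
  M2 stuck-at-1: output 0 ✗
  M3 stuck-at-0: output 0 ✗
  M3 stuck-at-1: output 0 ✗
  M4 stuck-at-0: output 0 ✗
  M4 stuck-at-1: output 1 ✓
  M5 stuck-at-0: output 0 ✗
  M5 stuck-at-1: output 1 ✓
Consistent faults: {M4 stuck-at-1, M5 stuck-at-1} — 2 in all.

2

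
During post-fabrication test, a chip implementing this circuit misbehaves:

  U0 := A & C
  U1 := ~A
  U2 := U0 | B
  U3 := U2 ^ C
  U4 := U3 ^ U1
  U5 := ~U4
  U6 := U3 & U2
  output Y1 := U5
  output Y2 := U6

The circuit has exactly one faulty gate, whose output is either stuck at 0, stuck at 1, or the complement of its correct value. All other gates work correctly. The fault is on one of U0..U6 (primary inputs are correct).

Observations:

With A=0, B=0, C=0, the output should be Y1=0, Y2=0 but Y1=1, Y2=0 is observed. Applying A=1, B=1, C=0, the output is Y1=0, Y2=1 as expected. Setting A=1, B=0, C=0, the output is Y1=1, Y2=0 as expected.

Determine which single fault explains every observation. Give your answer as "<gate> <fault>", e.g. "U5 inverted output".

U1 stuck-at-0

Fault-free values for test 1 (A=0, B=0, C=0): U0=0, U1=1, U2=0, U3=0, U4=1, U5=0, U6=0, giving Y1=0, Y2=0. Observed Y1=1, Y2=0.
Test 1: faults giving observed Y1=1, Y2=0 are {U1 stuck-at-0, U1 inverted output, U3 stuck-at-1, U3 inverted output, U4 stuck-at-0, U4 inverted output, U5 stuck-at-1, U5 inverted output}.
Test 2 (A=1, B=1, C=0): fault-free U0=0, U1=0, U2=1, U3=1, U4=1, U5=0, U6=1 → Y1=0, Y2=1; observed Y1=0, Y2=1. Eliminates U1 inverted output, U3 inverted output, U4 stuck-at-0, U4 inverted output, U5 stuck-at-1, U5 inverted output.
Test 3 (A=1, B=0, C=0): fault-free U0=0, U1=0, U2=0, U3=0, U4=0, U5=1, U6=0 → Y1=1, Y2=0; observed Y1=1, Y2=0. Eliminates U3 stuck-at-1.
Only U1 stuck-at-0 is consistent with every test.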